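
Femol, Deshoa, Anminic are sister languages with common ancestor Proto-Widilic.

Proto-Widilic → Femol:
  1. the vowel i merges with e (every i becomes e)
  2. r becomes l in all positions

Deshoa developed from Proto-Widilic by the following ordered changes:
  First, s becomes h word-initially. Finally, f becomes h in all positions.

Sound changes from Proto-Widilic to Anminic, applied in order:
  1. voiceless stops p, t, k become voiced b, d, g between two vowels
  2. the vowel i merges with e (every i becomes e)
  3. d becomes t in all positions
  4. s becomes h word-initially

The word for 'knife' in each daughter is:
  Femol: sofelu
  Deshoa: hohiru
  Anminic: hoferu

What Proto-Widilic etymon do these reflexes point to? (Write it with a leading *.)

*sofiru

Position 4: Femol has e, Deshoa has i, Anminic has e. Deshoa preserves i here (none of its changes turn any other segment into i), so the proto-segment is *i.
Position 3: Femol has f, Deshoa has h, Anminic has f. Femol preserves f here (none of its changes turn any other segment into f), so the proto-segment is *f.
Continuing position by position gives *sofiru; check it forward:
Femol: *sofiru
  sofiru → soferu   [vowel merger]
  soferu → sofelu   [unconditioned shift]
  giving Femol sofelu.
Deshoa: start from *sofiru.
  rule 1 (debuccalisation): sofiru → hofiru
  rule 2 (unconditioned shift): hofiru → hohiru
  ⇒ Deshoa hohiru
Anminic: *sofiru > soferu > hoferu  (by vowel merger, debuccalisation)
No other proto-form is consistent with every reflex, so the reconstruction is *sofiru.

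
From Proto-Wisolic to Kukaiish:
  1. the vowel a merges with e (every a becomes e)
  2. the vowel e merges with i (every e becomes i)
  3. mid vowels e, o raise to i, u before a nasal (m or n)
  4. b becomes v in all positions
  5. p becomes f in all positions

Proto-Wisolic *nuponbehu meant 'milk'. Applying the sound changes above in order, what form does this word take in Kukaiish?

Kukaiish: start from *nuponbehu.
  rule 1: no change — nuponbehu
  rule 2 (vowel merger): nuponbehu → nuponbihu
  rule 3 (pre-nasal raising): nuponbihu → nupunbihu
  rule 4 (unconditioned shift): nupunbihu → nupunvihu
  rule 5 (unconditioned shift): nupunvihu → nufunvihu
  ⇒ Kukaiish nufunvihu

nufunvihu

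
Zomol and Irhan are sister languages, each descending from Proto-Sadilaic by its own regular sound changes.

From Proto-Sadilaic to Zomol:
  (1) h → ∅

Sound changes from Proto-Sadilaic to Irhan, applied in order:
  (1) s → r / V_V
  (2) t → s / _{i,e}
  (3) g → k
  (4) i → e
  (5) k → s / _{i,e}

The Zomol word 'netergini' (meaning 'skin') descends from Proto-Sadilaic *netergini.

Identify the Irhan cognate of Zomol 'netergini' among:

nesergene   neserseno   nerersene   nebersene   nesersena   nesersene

Irhan: *netergini
  netergini (rule 1 does not apply)
  netergini → nesergini   [palatalisation]
  nesergini → neserkini   [unconditioned shift]
  neserkini → neserkene   [vowel merger]
  neserkene → nesersene   [palatalisation]
  giving Irhan nesersene.
Only 'nesersene' matches the regular Irhan development of *netergini.

nesersene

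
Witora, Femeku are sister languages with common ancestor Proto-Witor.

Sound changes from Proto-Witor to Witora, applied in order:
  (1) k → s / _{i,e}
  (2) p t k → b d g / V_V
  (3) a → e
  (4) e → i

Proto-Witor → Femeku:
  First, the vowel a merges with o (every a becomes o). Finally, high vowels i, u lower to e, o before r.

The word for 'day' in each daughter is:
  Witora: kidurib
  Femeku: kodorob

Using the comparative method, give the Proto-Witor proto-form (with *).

*kadurab

Position 6: Witora has i, Femeku has o. Taking the neighbouring segments as reconstructed: Witora i could go back to *a or *e or *i; Femeku o could go back to *a or *o — the one source consistent with every daughter is *a.
Position 4: Witora has u, Femeku has o. Witora preserves u here (none of its changes turn any other segment into u), so the proto-segment is *u.
Position 2: Witora has i, Femeku has o. Taking the neighbouring segments as reconstructed: Witora i can only go back to *a; Femeku o could go back to *a or *o — the one source consistent with every daughter is *a.
Verify the candidate proto-form against each daughter:
Witora: start from *kadurab.
  rule 1: no change — kadurab
  rule 2: no change — kadurab
  rule 3 (vowel merger): kadurab → kedureb
  rule 4 (vowel merger): kedureb → kidurib
  ⇒ Witora kidurib
Femeku: start from *kadurab.
  rule 1 (vowel merger): kadurab → kodurob
  rule 2 (pre-rhotic lowering): kodurob → kodorob
  ⇒ Femeku kodorob
No other proto-form is consistent with every reflex, so the reconstruction is *kadurab.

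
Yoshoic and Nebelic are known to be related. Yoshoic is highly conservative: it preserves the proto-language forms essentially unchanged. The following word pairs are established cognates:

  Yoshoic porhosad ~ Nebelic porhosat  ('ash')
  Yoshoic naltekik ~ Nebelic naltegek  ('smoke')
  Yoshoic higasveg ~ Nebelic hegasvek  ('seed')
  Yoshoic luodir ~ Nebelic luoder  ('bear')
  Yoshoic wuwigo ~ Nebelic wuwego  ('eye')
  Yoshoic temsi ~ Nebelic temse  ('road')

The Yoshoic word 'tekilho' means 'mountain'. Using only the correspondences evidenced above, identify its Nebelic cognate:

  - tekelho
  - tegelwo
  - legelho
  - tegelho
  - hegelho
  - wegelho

tegelho

naltekik ~ naltegek — Yoshoic k corresponds to Nebelic g between vowels (before a front vowel).
naltekik ~ naltegek, higasveg ~ hegasvek — Yoshoic i corresponds to Nebelic e after a consonant, before a consonant other than r, m, n, p, b, f, v.
Applying these to Yoshoic 'tekilho':
  tekilho → tegilho   (k→g between vowels (before a front vowel))
  tegilho → tegelho   (i→e after a consonant, before a consonant other than r, m, n, p, b, f, v)
So the Nebelic cognate is 'tegelho'.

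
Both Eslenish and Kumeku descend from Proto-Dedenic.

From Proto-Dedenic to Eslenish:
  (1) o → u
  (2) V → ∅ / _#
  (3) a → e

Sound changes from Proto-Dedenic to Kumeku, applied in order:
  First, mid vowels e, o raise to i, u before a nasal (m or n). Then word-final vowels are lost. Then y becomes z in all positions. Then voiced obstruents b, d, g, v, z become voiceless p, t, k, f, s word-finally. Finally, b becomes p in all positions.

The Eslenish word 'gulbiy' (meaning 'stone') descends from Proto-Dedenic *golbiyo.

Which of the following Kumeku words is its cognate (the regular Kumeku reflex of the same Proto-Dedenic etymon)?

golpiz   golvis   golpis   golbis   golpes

Kumeku: start from *golbiyo.
  rule 1: no change — golbiyo
  rule 2 (apocope): golbiyo → golbiy
  rule 3 (unconditioned shift): golbiy → golbiz
  rule 4 (final devoicing): golbiz → golbis
  rule 5 (unconditioned shift): golbis → golpis
  ⇒ Kumeku golpis
Among the options, 'golpis' alone shows every Kumeku change applied in order.

golpis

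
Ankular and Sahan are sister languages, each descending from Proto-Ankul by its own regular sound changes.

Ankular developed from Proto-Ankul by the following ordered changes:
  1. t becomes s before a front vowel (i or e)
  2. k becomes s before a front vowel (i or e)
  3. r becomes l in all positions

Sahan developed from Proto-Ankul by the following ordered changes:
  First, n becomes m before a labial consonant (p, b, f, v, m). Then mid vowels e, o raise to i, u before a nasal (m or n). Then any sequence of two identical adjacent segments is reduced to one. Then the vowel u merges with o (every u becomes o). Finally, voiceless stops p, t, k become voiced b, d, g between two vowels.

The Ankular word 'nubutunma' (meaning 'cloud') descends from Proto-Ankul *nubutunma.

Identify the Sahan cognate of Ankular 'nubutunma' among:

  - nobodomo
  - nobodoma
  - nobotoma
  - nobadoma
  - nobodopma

nobodoma

Sahan: *nubutunma > nubutumma > nubutuma > nobotoma > nobodoma  (by nasal place assimilation, degemination, vowel merger, intervocalic voicing)
Among the options, 'nobodoma' alone shows every Sahan change applied in order.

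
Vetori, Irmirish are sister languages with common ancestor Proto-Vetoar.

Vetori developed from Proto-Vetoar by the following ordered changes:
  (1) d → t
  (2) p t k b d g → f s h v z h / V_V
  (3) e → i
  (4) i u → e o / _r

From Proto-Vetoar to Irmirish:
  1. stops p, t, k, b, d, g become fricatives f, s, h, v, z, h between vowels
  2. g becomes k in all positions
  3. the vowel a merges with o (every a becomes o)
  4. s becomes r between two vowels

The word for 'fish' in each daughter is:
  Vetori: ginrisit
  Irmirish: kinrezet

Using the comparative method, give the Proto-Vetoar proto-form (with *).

*ginredet

Position 1: Vetori has g, Irmirish has k. Vetori preserves g here (none of its changes turn any other segment into g), so the proto-segment is *g.
Position 6: Vetori has s, Irmirish has z. Taking the neighbouring segments as reconstructed: Vetori s could go back to *t or *d or *s; Irmirish z could go back to *d or *z — the one source consistent with every daughter is *d.
This points to *ginredet. Verify forward in each daughter:
Vetori: *ginredet > ginretet > ginreset > ginrisit  (by unconditioned shift, intervocalic lenition, vowel merger)
Irmirish: *ginredet > ginrezet > kinrezet  (by intervocalic lenition, unconditioned shift)
Only *ginredet yields all of Vetori ginrisit, Irmirish kinrezet.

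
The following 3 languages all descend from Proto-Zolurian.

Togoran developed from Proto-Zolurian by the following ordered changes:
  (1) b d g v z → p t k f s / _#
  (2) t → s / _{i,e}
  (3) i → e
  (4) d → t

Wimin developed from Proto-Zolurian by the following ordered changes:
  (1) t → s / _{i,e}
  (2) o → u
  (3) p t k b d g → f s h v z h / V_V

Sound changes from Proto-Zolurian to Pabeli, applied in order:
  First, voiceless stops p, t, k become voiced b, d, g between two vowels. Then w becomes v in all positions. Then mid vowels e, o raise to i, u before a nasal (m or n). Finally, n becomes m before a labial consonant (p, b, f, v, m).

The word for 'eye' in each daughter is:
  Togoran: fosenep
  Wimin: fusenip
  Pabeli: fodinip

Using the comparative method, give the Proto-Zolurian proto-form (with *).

Position 3: Togoran has s, Wimin has s, Pabeli has d. Taking the neighbouring segments as reconstructed: Togoran s could go back to *t or *s; Wimin s could go back to *t or *s; Pabeli d could go back to *t or *d — the one source consistent with every daughter is *t.
Position 2: Togoran has o, Wimin has u, Pabeli has o. Togoran preserves o here (none of its changes turn any other segment into o), so the proto-segment is *o.
Position 6: Togoran has e, Wimin has i, Pabeli has i. Wimin preserves i here (none of its changes turn any other segment into i), so the proto-segment is *i.
Verify the candidate proto-form against each daughter:
Togoran: *fotenip > fosenip > fosenep  (by palatalisation, vowel merger)
Wimin: *fotenip > fosenip > fusenip  (by palatalisation, vowel merger)
Pabeli: *fotenip
  fotenip → fodenip   [intervocalic voicing]
  fodenip (rule 2 does not apply)
  fodenip → fodinip   [pre-nasal raising]
  fodinip (rule 4 does not apply)
  giving Pabeli fodinip.
*fotenip is the unique common source.

*fotenip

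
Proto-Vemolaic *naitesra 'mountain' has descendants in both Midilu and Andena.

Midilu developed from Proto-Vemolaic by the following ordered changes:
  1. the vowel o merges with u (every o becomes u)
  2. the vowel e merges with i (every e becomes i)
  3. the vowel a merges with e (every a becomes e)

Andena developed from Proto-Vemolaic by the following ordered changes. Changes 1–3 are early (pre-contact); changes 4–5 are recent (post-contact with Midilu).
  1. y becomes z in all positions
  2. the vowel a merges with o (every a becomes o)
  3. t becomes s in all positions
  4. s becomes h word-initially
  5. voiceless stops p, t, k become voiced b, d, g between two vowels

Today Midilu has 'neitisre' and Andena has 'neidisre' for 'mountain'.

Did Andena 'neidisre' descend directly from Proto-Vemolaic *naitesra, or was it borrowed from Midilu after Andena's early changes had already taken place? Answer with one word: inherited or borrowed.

borrowed

If inherited, *naitesra would pass through all of Andena's changes:
Andena: *naitesra > noitesro > noisesro  (by vowel merger, unconditioned shift)
If borrowed from Midilu 'neitisre' after the early changes, it would undergo only the recent ones:
  rule 4 (debuccalisation): no change (neitisre)
  rule 5 (intervocalic voicing): neitisre → neidisre
  ⇒ as a loan: neidisre
Andena 'neidisre' matches the loan outcome 'neidisre', not the inherited 'noisesro' — it skipped the early Andena changes, so it was borrowed from Midilu.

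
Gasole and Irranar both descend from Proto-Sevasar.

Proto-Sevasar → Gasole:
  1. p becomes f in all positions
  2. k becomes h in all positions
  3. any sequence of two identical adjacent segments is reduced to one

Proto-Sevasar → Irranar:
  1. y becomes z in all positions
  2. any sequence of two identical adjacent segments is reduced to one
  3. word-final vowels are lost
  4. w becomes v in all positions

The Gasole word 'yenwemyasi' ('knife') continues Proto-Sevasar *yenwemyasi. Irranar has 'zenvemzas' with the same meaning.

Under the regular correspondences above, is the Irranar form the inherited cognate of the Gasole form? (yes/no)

yes

Derive the expected Irranar reflex of *yenwemyasi:
Irranar: start from *yenwemyasi.
  rule 1 (unconditioned shift): yenwemyasi → zenwemzasi
  rule 2: no change — zenwemzasi
  rule 3 (apocope): zenwemzasi → zenwemzas
  rule 4 (unconditioned shift): zenwemzas → zenvemzas
  ⇒ Irranar zenvemzas
Irranar 'zenvemzas' matches the regular reflex exactly, so the pair is cognate.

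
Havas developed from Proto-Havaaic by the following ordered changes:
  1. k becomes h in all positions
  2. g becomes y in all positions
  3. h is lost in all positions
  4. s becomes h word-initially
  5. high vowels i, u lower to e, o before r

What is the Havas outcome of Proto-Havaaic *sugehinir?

huyeiner

Havas: start from *sugehinir.
  rule 1: no change — sugehinir
  rule 2 (unconditioned shift): sugehinir → suyehinir
  rule 3 (h-loss): suyehinir → suyeinir
  rule 4 (debuccalisation): suyeinir → huyeinir
  rule 5 (pre-rhotic lowering): huyeinir → huyeiner
  ⇒ Havas huyeiner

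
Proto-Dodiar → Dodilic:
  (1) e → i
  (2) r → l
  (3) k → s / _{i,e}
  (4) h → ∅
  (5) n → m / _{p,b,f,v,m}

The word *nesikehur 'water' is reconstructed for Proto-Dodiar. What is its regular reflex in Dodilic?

nisisiul

Dodilic: *nesikehur > nisikihur > nisikihul > nisisihul > nisisiul  (by vowel merger, unconditioned shift, palatalisation, h-loss)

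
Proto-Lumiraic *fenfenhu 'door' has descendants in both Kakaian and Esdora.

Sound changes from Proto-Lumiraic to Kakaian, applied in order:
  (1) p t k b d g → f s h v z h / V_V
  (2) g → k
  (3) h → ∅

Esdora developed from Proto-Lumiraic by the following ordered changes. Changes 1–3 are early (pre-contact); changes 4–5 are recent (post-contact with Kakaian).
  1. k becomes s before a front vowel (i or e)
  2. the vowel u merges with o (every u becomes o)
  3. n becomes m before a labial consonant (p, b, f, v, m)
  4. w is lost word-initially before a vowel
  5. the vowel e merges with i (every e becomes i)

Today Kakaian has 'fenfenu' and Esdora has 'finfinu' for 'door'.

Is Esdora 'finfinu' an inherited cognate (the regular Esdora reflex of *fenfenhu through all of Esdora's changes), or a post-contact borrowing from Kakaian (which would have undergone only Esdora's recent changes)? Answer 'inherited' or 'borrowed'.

borrowed

If inherited, *fenfenhu would pass through all of Esdora's changes:
Esdora: *fenfenhu > fenfenho > femfenho > fimfinho  (by vowel merger, nasal place assimilation, vowel merger)
If borrowed from Kakaian 'fenfenu' after the early changes, it would undergo only the recent ones:
  rule 4 (glide loss): no change (fenfenu)
  rule 5 (vowel merger): fenfenu → finfinu
  ⇒ as a loan: finfinu
Esdora 'finfinu' matches the loan outcome 'finfinu', not the inherited 'fimfinho' — it skipped the early Esdora changes, so it was borrowed from Kakaian.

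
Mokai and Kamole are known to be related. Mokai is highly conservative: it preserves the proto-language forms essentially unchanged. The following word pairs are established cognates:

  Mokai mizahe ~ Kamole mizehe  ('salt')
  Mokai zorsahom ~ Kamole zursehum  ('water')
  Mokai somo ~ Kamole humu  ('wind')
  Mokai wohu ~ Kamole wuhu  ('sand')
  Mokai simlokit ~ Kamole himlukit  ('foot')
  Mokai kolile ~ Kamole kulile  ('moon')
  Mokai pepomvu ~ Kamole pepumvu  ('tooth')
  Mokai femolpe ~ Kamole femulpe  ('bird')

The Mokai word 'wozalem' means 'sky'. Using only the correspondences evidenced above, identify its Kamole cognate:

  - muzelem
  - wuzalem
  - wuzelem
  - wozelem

wuzelem

wohu ~ wuhu, simlokit ~ himlukit — Mokai o corresponds to Kamole u after a consonant, before a consonant other than r, m, n, p, b, f, v.
mizahe ~ mizehe, zorsahom ~ zursehum — Mokai a corresponds to Kamole e after a consonant, before a consonant other than r, m, n, p, b, f, v.
Applying these to Mokai 'wozalem':
  wozalem → wuzalem   (o→u after a consonant, before a consonant other than r, m, n, p, b, f, v)
  wuzalem → wuzelem   (a→e after a consonant, before a consonant other than r, m, n, p, b, f, v)
So the Kamole cognate is 'wuzelem'.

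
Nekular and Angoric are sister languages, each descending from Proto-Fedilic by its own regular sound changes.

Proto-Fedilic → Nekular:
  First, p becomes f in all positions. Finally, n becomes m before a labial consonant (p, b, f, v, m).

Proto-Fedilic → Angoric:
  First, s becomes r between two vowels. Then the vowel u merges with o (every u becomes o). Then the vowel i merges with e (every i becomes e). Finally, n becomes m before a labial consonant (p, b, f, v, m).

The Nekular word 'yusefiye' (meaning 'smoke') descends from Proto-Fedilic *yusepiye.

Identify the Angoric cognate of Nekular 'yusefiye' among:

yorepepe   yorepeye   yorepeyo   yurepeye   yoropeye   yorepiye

yorepeye

Angoric: start from *yusepiye.
  rule 1 (rhotacism): yusepiye → yurepiye
  rule 2 (vowel merger): yurepiye → yorepiye
  rule 3 (vowel merger): yorepiye → yorepeye
  rule 4: no change — yorepeye
  ⇒ Angoric yorepeye
Among the options, 'yorepeye' alone shows every Angoric change applied in order.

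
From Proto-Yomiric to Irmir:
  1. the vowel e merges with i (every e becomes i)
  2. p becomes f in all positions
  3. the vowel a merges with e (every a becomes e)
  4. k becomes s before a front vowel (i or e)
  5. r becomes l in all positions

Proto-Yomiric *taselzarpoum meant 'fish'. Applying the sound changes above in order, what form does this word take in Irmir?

tesilzelfoum

Irmir: start from *taselzarpoum.
  rule 1 (vowel merger): taselzarpoum → tasilzarpoum
  rule 2 (unconditioned shift): tasilzarpoum → tasilzarfoum
  rule 3 (vowel merger): tasilzarfoum → tesilzerfoum
  rule 4: no change — tesilzerfoum
  rule 5 (unconditioned shift): tesilzerfoum → tesilzelfoum
  ⇒ Irmir tesilzelfoum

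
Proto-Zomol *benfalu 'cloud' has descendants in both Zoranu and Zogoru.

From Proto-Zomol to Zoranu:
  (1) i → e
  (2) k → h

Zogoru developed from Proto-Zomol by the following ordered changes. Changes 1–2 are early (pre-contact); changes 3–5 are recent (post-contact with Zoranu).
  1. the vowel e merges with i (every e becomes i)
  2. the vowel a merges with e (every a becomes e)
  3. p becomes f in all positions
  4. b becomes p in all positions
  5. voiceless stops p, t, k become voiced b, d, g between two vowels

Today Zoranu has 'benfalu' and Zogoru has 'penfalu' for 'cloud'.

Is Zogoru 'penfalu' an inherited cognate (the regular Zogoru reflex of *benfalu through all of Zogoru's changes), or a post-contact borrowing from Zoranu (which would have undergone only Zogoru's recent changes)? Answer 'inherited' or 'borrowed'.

If inherited, *benfalu would pass through all of Zogoru's changes:
Zogoru: start from *benfalu.
  rule 1 (vowel merger): benfalu → binfalu
  rule 2 (vowel merger): binfalu → binfelu
  rule 3: no change — binfelu
  rule 4 (unconditioned shift): binfelu → pinfelu
  rule 5: no change — pinfelu
  ⇒ Zogoru pinfelu
If borrowed from Zoranu 'benfalu' after the early changes, it would undergo only the recent ones:
  rule 3 (unconditioned shift): no change (benfalu)
  rule 4 (unconditioned shift): benfalu → penfalu
  rule 5 (intervocalic voicing): no change (penfalu)
  ⇒ as a loan: penfalu
Zogoru 'penfalu' matches the loan outcome 'penfalu', not the inherited 'pinfelu' — it skipped the early Zogoru changes, so it was borrowed from Zoranu.

borrowed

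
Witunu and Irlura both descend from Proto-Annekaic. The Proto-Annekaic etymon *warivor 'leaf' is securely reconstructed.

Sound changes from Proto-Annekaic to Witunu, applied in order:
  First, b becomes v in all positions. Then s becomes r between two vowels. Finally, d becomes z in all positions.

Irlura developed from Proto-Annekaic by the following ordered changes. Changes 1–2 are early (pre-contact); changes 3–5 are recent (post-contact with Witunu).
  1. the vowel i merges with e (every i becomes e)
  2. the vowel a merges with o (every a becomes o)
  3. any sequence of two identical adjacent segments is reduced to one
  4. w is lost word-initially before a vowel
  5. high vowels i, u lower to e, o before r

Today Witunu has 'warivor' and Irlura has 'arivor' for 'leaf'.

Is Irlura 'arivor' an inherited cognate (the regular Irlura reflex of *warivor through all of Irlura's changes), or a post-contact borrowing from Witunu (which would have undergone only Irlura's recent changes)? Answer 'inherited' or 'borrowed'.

borrowed

If inherited, *warivor would pass through all of Irlura's changes:
Irlura: *warivor > warevor > worevor > orevor  (by vowel merger, vowel merger, glide loss)
If borrowed from Witunu 'warivor' after the early changes, it would undergo only the recent ones:
  rule 3 (degemination): no change (warivor)
  rule 4 (glide loss): warivor → arivor
  rule 5 (pre-rhotic lowering): no change (arivor)
  ⇒ as a loan: arivor
Irlura 'arivor' matches the loan outcome 'arivor', not the inherited 'orevor' — it skipped the early Irlura changes, so it was borrowed from Witunu.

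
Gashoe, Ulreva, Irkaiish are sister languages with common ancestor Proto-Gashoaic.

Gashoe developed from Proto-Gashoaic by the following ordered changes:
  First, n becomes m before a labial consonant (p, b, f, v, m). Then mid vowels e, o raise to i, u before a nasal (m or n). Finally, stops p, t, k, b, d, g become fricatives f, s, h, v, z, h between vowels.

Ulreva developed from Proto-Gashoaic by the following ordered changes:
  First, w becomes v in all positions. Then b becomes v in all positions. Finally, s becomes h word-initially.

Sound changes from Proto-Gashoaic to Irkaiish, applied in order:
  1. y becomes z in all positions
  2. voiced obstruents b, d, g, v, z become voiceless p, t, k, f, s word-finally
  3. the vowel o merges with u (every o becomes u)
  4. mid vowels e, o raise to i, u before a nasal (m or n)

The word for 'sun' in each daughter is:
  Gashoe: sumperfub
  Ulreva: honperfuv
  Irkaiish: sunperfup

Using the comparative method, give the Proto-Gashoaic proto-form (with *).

*sonperfub

Position 3: Gashoe has m, Ulreva has n, Irkaiish has n. Ulreva preserves n here (none of its changes turn any other segment into n), so the proto-segment is *n.
Position 2: Gashoe has u, Ulreva has o, Irkaiish has u. Ulreva preserves o here (none of its changes turn any other segment into o), so the proto-segment is *o.
Position 1: Gashoe has s, Ulreva has h, Irkaiish has s. Taking the neighbouring segments as reconstructed: Gashoe s can only go back to *s; Ulreva h could go back to *s or *h; Irkaiish s can only go back to *s — the one source consistent with every daughter is *s.
This points to *sonperfub. Verify forward in each daughter:
Gashoe: *sonperfub > somperfub > sumperfub  (by nasal place assimilation, pre-nasal raising)
Ulreva: start from *sonperfub.
  rule 1: no change — sonperfub
  rule 2 (unconditioned shift): sonperfub → sonperfuv
  rule 3 (debuccalisation): sonperfuv → honperfuv
  ⇒ Ulreva honperfuv
Irkaiish: *sonperfub
  sonperfub (rule 1 does not apply)
  sonperfub → sonperfup   [final devoicing]
  sonperfup → sunperfup   [vowel merger]
  sunperfup (rule 4 does not apply)
  giving Irkaiish sunperfup.
Only *sonperfub yields all of Gashoe sumperfub, Ulreva honperfuv, Irkaiish sunperfup.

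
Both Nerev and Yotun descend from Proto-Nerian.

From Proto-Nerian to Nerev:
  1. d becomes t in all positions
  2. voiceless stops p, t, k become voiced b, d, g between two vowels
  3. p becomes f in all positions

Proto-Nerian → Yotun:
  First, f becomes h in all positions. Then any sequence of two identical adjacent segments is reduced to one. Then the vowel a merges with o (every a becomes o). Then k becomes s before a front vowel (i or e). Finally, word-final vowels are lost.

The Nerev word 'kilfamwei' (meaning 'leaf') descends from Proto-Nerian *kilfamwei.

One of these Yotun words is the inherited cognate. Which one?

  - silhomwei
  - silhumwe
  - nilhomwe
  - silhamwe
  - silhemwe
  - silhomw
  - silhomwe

silhomwe

Yotun: *kilfamwei
  kilfamwei → kilhamwei   [unconditioned shift]
  kilhamwei (rule 2 does not apply)
  kilhamwei → kilhomwei   [vowel merger]
  kilhomwei → silhomwei   [palatalisation]
  silhomwei → silhomwe   [apocope]
  giving Yotun silhomwe.
Only 'silhomwe' matches the regular Yotun development of *kilfamwei.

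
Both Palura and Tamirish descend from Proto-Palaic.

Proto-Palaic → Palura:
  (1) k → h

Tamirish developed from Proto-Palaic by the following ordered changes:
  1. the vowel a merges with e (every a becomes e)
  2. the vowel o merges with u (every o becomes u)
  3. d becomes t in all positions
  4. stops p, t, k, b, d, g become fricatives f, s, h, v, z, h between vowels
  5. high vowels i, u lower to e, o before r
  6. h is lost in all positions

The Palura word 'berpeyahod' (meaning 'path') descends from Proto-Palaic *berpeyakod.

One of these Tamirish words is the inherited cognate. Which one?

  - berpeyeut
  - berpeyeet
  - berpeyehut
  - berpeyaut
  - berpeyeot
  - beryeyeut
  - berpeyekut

berpeyeut

Tamirish: *berpeyakod > berpeyekod > berpeyekud > berpeyekut > berpeyehut > berpeyeut  (by vowel merger, vowel merger, unconditioned shift, intervocalic lenition, h-loss)
The other candidates each miss or misapply at least one Tamirish change.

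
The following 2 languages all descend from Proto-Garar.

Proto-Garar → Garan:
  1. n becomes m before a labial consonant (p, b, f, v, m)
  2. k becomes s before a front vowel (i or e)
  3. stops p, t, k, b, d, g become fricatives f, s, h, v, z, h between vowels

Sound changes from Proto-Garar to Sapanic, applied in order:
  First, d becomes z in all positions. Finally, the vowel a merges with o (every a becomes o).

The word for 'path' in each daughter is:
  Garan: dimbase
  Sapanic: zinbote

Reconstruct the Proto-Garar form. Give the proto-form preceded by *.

*dinbate

Position 5: Garan has a, Sapanic has o. Garan preserves a here (none of its changes turn any other segment into a), so the proto-segment is *a.
Position 3: Garan has m, Sapanic has n. Sapanic preserves n here (none of its changes turn any other segment into n), so the proto-segment is *n.
This points to *dinbate. Verify forward in each daughter:
Garan: *dinbate > dimbate > dimbase  (by nasal place assimilation, intervocalic lenition)
Sapanic: *dinbate
  dinbate → zinbate   [unconditioned shift]
  zinbate → zinbote   [vowel merger]
  giving Sapanic zinbote.
No other proto-form is consistent with every reflex, so the reconstruction is *dinbate.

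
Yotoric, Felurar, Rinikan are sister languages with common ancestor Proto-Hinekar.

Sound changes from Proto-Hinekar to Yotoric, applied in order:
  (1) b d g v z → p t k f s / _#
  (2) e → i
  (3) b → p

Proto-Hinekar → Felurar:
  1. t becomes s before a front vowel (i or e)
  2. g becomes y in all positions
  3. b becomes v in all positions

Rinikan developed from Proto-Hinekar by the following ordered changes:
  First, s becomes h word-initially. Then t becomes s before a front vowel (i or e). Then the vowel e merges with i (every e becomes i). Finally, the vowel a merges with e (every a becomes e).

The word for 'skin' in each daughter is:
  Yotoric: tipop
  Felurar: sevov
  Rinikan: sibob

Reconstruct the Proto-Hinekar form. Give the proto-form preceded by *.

Position 2: Yotoric has i, Felurar has e, Rinikan has i. Felurar preserves e here (none of its changes turn any other segment into e), so the proto-segment is *e.
Position 1: Yotoric has t, Felurar has s, Rinikan has s. Taking the neighbouring segments as reconstructed: Yotoric t can only go back to *t; Felurar s could go back to *t or *s; Rinikan s can only go back to *t — the one source consistent with every daughter is *t.
This points to *tebob. Verify forward in each daughter:
Yotoric: start from *tebob.
  rule 1 (final devoicing): tebob → tebop
  rule 2 (vowel merger): tebop → tibop
  rule 3 (unconditioned shift): tibop → tipop
  ⇒ Yotoric tipop
Felurar: *tebob
  tebob → sebob   [palatalisation]
  sebob (rule 2 does not apply)
  sebob → sevov   [unconditioned shift]
  giving Felurar sevov.
Rinikan: *tebob
  tebob (rule 1 does not apply)
  tebob → sebob   [palatalisation]
  sebob → sibob   [vowel merger]
  sibob (rule 4 does not apply)
  giving Rinikan sibob.
Only *tebob yields all of Yotoric tipop, Felurar sevov, Rinikan sibob.

*tebob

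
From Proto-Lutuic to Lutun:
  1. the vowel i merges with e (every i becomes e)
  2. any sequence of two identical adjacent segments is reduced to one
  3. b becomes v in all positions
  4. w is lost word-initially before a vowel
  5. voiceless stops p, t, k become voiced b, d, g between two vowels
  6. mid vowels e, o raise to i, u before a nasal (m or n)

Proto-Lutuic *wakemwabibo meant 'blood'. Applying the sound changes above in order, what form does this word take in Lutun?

agimwavevo

Lutun: *wakemwabibo > wakemwabebo > wakemwavevo > akemwavevo > agemwavevo > agimwavevo  (by vowel merger, unconditioned shift, glide loss, intervocalic voicing, pre-nasal raising)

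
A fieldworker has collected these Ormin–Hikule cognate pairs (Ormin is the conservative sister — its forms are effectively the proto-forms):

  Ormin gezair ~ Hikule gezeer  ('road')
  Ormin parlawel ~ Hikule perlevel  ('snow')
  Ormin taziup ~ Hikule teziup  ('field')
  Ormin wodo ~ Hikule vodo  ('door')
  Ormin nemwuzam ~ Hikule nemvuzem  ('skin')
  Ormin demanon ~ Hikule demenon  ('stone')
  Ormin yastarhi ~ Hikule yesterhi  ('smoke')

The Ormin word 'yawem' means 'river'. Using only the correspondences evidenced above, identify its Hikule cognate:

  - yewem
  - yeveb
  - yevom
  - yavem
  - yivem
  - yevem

yevem

parlawel ~ perlevel, taziup ~ teziup — Ormin a corresponds to Hikule e after a consonant, before a consonant other than r, m, n, p, b, f, v.
parlawel ~ perlevel — Ormin w corresponds to Hikule v between vowels (before a front vowel).
Applying these to Ormin 'yawem':
  yawem → yewem   (a→e after a consonant, before a consonant other than r, m, n, p, b, f, v)
  yewem → yevem   (w→v between vowels (before a front vowel))
So the Hikule cognate is 'yevem'.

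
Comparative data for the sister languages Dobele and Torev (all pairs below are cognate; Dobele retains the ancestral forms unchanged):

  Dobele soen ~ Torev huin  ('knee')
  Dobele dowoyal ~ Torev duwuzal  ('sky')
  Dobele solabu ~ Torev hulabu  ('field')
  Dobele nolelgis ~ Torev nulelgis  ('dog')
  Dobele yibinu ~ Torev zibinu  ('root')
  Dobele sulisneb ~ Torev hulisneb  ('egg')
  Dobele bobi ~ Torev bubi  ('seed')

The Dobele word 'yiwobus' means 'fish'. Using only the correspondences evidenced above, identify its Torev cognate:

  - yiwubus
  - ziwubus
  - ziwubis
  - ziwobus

yibinu ~ zibinu — Dobele y corresponds to Torev z word-initially before a front vowel.
bobi ~ bubi — Dobele o corresponds to Torev u after a consonant, before a labial obstruent.
Applying these to Dobele 'yiwobus':
  yiwobus → ziwobus   (y→z word-initially before a front vowel)
  ziwobus → ziwubus   (o→u after a consonant, before a labial obstruent)
So the Torev cognate is 'ziwubus'.

ziwubus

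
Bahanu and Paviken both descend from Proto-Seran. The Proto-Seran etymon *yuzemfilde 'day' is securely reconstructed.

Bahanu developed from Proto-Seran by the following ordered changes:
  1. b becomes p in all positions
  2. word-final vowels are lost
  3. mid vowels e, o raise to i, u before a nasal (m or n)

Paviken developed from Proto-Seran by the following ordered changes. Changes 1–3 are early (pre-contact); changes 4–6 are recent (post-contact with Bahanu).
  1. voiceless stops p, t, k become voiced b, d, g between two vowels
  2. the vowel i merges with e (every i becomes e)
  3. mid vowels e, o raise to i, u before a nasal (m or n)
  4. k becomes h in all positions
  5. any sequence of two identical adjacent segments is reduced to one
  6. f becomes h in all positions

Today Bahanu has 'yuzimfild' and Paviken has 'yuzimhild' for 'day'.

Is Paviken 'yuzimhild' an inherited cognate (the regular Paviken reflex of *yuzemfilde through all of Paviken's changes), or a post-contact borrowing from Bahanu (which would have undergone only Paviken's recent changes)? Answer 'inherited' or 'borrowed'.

borrowed

If inherited, *yuzemfilde would pass through all of Paviken's changes:
Paviken: *yuzemfilde
  yuzemfilde (rule 1 does not apply)
  yuzemfilde → yuzemfelde   [vowel merger]
  yuzemfelde → yuzimfelde   [pre-nasal raising]
  yuzimfelde (rule 4 does not apply)
  yuzimfelde (rule 5 does not apply)
  yuzimfelde → yuzimhelde   [unconditioned shift]
  giving Paviken yuzimhelde.
If borrowed from Bahanu 'yuzimfild' after the early changes, it would undergo only the recent ones:
  rule 4 (unconditioned shift): no change (yuzimfild)
  rule 5 (degemination): no change (yuzimfild)
  rule 6 (unconditioned shift): yuzimfild → yuzimhild
  ⇒ as a loan: yuzimhild
Paviken 'yuzimhild' matches the loan outcome 'yuzimhild', not the inherited 'yuzimhelde' — it skipped the early Paviken changes, so it was borrowed from Bahanu.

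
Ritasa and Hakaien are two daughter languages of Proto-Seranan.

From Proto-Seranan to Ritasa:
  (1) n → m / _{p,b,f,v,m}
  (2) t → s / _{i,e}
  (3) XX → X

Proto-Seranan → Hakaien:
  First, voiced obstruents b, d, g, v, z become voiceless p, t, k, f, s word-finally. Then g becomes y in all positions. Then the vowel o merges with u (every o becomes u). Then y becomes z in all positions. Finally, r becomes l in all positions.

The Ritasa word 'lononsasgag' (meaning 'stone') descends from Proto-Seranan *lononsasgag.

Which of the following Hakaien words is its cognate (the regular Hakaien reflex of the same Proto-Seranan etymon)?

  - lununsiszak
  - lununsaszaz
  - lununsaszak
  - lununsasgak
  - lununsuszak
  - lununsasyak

lununsaszak

Hakaien: *lononsasgag > lononsasgak > lononsasyak > lununsasyak > lununsaszak  (by final devoicing, unconditioned shift, vowel merger, unconditioned shift)
Among the options, 'lununsaszak' alone shows every Hakaien change applied in order.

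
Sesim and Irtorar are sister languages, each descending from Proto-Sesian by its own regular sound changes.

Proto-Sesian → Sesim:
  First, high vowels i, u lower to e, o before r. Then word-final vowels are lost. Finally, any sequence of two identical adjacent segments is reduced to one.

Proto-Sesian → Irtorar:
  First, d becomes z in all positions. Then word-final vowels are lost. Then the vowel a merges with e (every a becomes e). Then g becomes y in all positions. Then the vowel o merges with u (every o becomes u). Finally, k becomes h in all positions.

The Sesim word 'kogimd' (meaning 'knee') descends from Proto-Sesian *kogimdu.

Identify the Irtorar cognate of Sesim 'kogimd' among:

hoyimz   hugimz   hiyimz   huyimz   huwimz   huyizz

Irtorar: *kogimdu > kogimzu > kogimz > koyimz > kuyimz > huyimz  (by unconditioned shift, apocope, unconditioned shift, vowel merger, unconditioned shift)

huyimz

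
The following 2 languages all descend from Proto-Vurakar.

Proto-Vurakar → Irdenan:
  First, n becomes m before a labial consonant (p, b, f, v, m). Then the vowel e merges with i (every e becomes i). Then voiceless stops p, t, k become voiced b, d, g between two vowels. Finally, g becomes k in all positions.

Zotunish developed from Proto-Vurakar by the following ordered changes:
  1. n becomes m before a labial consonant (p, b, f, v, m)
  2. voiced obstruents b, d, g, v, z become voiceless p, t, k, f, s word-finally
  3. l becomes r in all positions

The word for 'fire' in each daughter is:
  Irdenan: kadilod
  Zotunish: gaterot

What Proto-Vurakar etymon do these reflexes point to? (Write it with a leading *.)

Position 4: Irdenan has i, Zotunish has e. Zotunish preserves e here (none of its changes turn any other segment into e), so the proto-segment is *e.
Position 5: Irdenan has l, Zotunish has r. Irdenan preserves l here (none of its changes turn any other segment into l), so the proto-segment is *l.
Position 1: Irdenan has k, Zotunish has g. Zotunish preserves g here (none of its changes turn any other segment into g), so the proto-segment is *g.
Continuing position by position gives *gatelod; check it forward:
Irdenan: start from *gatelod.
  rule 1: no change — gatelod
  rule 2 (vowel merger): gatelod → gatilod
  rule 3 (intervocalic voicing): gatilod → gadilod
  rule 4 (unconditioned shift): gadilod → kadilod
  ⇒ Irdenan kadilod
Zotunish: *gatelod > gatelot > gaterot  (by final devoicing, unconditioned shift)
*gatelod is the unique common source.

*gatelod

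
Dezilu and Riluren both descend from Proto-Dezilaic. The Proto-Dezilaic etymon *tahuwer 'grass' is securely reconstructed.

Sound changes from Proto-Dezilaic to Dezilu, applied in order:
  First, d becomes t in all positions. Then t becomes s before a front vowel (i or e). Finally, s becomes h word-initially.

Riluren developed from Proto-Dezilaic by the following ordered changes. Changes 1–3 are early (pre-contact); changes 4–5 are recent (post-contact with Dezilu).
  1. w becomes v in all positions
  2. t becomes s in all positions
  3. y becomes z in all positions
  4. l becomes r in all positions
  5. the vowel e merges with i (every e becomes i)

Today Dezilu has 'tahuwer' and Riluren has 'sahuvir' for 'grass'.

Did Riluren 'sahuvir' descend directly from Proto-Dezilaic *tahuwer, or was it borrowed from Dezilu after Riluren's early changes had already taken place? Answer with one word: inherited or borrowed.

If inherited, *tahuwer would pass through all of Riluren's changes:
Riluren: *tahuwer
  tahuwer → tahuver   [unconditioned shift]
  tahuver → sahuver   [unconditioned shift]
  sahuver (rule 3 does not apply)
  sahuver (rule 4 does not apply)
  sahuver → sahuvir   [vowel merger]
  giving Riluren sahuvir.
If borrowed from Dezilu 'tahuwer' after the early changes, it would undergo only the recent ones:
  rule 4 (unconditioned shift): no change (tahuwer)
  rule 5 (vowel merger): tahuwer → tahuwir
  ⇒ as a loan: tahuwir
Riluren 'sahuvir' matches the inherited outcome exactly, so it is an inherited cognate, not a loan.

inherited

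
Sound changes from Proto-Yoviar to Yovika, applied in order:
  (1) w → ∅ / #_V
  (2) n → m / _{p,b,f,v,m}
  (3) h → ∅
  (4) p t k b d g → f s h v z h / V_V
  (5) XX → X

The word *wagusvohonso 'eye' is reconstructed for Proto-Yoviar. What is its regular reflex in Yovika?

Yovika: start from *wagusvohonso.
  rule 1 (glide loss): wagusvohonso → agusvohonso
  rule 2: no change — agusvohonso
  rule 3 (h-loss): agusvohonso → agusvoonso
  rule 4 (intervocalic lenition): agusvoonso → ahusvoonso
  rule 5 (degemination): ahusvoonso → ahusvonso
  ⇒ Yovika ahusvonso

ahusvonso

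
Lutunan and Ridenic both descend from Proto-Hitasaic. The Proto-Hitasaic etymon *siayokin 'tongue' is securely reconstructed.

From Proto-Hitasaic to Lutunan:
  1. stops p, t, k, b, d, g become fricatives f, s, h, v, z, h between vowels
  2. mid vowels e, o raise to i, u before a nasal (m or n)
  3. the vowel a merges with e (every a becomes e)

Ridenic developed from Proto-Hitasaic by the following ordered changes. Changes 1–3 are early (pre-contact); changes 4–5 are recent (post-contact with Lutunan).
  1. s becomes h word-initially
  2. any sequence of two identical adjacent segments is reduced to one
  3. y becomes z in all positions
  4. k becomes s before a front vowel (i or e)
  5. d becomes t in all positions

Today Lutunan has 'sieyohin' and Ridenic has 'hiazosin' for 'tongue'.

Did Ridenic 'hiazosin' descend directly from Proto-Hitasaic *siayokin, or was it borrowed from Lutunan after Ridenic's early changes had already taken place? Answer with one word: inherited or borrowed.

If inherited, *siayokin would pass through all of Ridenic's changes:
Ridenic: *siayokin
  siayokin → hiayokin   [debuccalisation]
  hiayokin (rule 2 does not apply)
  hiayokin → hiazokin   [unconditioned shift]
  hiazokin → hiazosin   [palatalisation]
  hiazosin (rule 5 does not apply)
  giving Ridenic hiazosin.
If borrowed from Lutunan 'sieyohin' after the early changes, it would undergo only the recent ones:
  rule 4 (palatalisation): no change (sieyohin)
  rule 5 (unconditioned shift): no change (sieyohin)
  ⇒ as a loan: sieyohin
Ridenic 'hiazosin' matches the inherited outcome exactly, so it is an inherited cognate, not a loan.

inherited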